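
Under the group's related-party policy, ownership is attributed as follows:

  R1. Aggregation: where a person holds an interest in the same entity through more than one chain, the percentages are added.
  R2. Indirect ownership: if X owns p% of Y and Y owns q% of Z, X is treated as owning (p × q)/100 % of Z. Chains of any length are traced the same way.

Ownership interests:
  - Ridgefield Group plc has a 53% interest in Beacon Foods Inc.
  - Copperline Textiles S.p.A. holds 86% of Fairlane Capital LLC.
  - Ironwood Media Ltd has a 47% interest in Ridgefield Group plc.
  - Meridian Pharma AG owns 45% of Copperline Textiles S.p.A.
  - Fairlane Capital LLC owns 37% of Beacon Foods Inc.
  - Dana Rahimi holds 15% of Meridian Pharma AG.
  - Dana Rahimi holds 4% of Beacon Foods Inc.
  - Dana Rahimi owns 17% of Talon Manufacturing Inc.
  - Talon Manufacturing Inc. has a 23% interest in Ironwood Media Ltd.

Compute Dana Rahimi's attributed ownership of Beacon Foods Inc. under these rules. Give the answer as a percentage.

7.121831%

Chain via Meridian Pharma AG → Copperline Textiles S.p.A. → Fairlane Capital LLC (R2): 15% × 45% × 86% × 37% = 2.14785% of Beacon Foods Inc.
Chain via Talon Manufacturing Inc. → Ironwood Media Ltd → Ridgefield Group plc (R2): 17% × 23% × 47% × 53% = 0.973981% of Beacon Foods Inc.
Direct interest in Beacon Foods Inc: 4%.
Aggregating (R1): 2.14785% + 0.973981% + 4% = 7.121831%.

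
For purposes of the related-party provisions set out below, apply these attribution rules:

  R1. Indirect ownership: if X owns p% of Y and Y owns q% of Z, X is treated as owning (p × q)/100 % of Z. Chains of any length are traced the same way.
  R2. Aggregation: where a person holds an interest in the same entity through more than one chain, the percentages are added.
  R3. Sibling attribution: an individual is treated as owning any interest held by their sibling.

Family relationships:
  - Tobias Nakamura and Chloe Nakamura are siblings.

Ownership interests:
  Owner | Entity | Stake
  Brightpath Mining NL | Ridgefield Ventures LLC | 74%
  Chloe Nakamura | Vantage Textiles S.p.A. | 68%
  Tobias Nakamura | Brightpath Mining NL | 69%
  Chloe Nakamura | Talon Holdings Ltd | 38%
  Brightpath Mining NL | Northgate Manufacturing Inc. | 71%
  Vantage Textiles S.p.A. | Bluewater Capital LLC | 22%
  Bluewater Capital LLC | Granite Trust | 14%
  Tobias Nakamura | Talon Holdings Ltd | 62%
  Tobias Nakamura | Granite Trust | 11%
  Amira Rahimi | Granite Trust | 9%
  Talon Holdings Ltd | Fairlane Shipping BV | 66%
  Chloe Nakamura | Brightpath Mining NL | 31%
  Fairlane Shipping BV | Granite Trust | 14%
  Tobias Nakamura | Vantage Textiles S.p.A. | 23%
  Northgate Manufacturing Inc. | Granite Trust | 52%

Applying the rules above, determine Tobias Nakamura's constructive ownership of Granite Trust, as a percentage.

59.9628%

By sibling attribution (R3), Tobias Nakamura is treated as also owning Chloe Nakamura's interest in Vantage Textiles S.p.A, giving 23% + 68% = 91%.
By sibling attribution (R3), Tobias Nakamura is treated as also owning Chloe Nakamura's interest in Talon Holdings Ltd, giving 62% + 38% = 100%.
By sibling attribution (R3), Tobias Nakamura is treated as also owning Chloe Nakamura's interest in Brightpath Mining NL, giving 69% + 31% = 100%.
Chain via Vantage Textiles S.p.A. → Bluewater Capital LLC (R1): 91% × 22% × 14% = 2.8028% of Granite Trust.
Chain via Talon Holdings Ltd → Fairlane Shipping BV (R1): 100% × 66% × 14% = 9.24% of Granite Trust.
Chain via Brightpath Mining NL → Northgate Manufacturing Inc. (R1): 100% × 71% × 52% = 36.92% of Granite Trust.
Direct interest in Granite Trust: 11%.
Aggregating (R2): 2.8028% + 9.24% + 36.92% + 11% = 59.9628%.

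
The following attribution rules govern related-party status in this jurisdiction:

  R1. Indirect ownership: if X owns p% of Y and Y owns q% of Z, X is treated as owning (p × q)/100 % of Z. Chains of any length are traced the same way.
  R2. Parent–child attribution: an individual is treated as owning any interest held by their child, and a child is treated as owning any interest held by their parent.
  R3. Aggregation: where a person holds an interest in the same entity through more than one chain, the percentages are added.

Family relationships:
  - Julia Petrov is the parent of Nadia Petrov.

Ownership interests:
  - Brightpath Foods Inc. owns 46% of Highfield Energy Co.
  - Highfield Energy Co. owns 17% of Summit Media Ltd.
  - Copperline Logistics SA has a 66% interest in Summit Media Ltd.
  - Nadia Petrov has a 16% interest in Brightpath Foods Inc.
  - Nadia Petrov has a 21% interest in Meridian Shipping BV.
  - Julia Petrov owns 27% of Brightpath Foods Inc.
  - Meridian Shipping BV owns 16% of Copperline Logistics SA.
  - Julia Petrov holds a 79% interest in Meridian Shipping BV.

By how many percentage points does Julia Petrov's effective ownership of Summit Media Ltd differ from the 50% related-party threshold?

36.0774

By parent–child attribution (R2), Julia Petrov is treated as also owning Nadia Petrov's interest in Brightpath Foods Inc, giving 27% + 16% = 43%.
By parent–child attribution (R2), Julia Petrov is treated as also owning Nadia Petrov's interest in Meridian Shipping BV, giving 79% + 21% = 100%.
Chain via Brightpath Foods Inc. → Highfield Energy Co. (R1): 43% × 46% × 17% = 3.3626% of Summit Media Ltd.
Chain via Meridian Shipping BV → Copperline Logistics SA (R1): 100% × 16% × 66% = 10.56% of Summit Media Ltd.
Aggregating (R3): 3.3626% + 10.56% = 13.9226%.
13.9226% falls short of the 50% threshold by 36.0774 percentage points.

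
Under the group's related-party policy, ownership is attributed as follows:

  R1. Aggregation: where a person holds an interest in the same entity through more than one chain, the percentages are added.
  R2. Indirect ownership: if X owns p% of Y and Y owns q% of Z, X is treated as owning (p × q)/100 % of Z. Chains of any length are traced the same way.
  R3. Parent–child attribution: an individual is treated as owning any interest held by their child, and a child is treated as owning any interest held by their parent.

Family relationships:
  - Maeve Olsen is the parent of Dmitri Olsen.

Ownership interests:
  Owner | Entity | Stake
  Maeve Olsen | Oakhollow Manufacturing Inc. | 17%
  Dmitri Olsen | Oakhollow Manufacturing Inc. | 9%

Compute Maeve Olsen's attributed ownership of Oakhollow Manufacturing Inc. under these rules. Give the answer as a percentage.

26%

By parent–child attribution (R3), Maeve Olsen is treated as also owning Dmitri Olsen's interest in Oakhollow Manufacturing Inc, giving 17% + 9% = 26%.
Direct interest in Oakhollow Manufacturing Inc: 26%.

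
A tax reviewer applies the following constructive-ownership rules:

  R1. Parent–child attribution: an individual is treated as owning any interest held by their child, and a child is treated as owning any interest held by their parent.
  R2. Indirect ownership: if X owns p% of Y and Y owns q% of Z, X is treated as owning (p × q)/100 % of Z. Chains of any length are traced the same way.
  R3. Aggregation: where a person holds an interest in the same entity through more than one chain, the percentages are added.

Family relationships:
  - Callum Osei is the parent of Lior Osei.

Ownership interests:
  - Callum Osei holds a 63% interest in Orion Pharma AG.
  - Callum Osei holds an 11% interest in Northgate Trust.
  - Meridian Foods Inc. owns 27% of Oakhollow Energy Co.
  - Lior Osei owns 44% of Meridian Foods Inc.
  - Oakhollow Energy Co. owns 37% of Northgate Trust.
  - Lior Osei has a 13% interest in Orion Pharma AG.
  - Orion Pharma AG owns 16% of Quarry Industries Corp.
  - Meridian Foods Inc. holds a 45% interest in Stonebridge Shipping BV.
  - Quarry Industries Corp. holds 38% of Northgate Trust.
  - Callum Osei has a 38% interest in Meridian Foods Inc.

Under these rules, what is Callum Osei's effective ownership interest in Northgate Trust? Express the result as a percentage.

By parent–child attribution (R1), Callum Osei is treated as also owning Lior Osei's interest in Meridian Foods Inc, giving 38% + 44% = 82%.
By parent–child attribution (R1), Callum Osei is treated as also owning Lior Osei's interest in Orion Pharma AG, giving 63% + 13% = 76%.
Chain via Meridian Foods Inc. → Oakhollow Energy Co. (R2): 82% × 27% × 37% = 8.1918% of Northgate Trust.
Chain via Orion Pharma AG → Quarry Industries Corp. (R2): 76% × 16% × 38% = 4.6208% of Northgate Trust.
Direct interest in Northgate Trust: 11%.
Aggregating (R3): 8.1918% + 4.6208% + 11% = 23.8126%.

23.8126%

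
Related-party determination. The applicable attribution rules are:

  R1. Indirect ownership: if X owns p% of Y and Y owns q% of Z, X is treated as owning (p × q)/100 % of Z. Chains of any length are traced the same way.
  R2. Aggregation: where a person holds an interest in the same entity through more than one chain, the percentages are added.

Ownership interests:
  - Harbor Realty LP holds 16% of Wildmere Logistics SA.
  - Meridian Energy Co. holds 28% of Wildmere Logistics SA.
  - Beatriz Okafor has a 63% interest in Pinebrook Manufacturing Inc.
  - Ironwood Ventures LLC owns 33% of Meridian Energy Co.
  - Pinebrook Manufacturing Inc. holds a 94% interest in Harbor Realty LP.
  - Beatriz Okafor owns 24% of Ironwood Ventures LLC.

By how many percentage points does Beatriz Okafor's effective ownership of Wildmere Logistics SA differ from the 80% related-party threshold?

Chain via Pinebrook Manufacturing Inc. → Harbor Realty LP (R1): 63% × 94% × 16% = 9.4752% of Wildmere Logistics SA.
Chain via Ironwood Ventures LLC → Meridian Energy Co. (R1): 24% × 33% × 28% = 2.2176% of Wildmere Logistics SA.
Aggregating (R2): 9.4752% + 2.2176% = 11.6928%.
11.6928% falls short of the 80% threshold by 68.3072 percentage points.

68.3072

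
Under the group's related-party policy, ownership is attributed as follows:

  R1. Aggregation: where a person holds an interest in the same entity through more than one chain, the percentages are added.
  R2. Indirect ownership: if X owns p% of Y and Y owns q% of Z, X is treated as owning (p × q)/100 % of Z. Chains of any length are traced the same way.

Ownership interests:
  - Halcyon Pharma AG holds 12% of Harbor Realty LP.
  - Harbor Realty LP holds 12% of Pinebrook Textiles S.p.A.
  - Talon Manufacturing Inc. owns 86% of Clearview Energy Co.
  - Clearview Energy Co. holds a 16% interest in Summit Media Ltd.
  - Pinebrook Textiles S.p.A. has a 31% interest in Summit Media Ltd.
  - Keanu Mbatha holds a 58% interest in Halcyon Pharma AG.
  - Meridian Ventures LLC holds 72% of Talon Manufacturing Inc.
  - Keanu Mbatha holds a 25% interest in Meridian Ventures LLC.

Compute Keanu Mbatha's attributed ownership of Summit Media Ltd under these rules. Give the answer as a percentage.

Chain via Halcyon Pharma AG → Harbor Realty LP → Pinebrook Textiles S.p.A. (R2): 58% × 12% × 12% × 31% = 0.258912% of Summit Media Ltd.
Chain via Meridian Ventures LLC → Talon Manufacturing Inc. → Clearview Energy Co. (R2): 25% × 72% × 86% × 16% = 2.4768% of Summit Media Ltd.
Aggregating (R1): 0.258912% + 2.4768% = 2.735712%.

2.735712%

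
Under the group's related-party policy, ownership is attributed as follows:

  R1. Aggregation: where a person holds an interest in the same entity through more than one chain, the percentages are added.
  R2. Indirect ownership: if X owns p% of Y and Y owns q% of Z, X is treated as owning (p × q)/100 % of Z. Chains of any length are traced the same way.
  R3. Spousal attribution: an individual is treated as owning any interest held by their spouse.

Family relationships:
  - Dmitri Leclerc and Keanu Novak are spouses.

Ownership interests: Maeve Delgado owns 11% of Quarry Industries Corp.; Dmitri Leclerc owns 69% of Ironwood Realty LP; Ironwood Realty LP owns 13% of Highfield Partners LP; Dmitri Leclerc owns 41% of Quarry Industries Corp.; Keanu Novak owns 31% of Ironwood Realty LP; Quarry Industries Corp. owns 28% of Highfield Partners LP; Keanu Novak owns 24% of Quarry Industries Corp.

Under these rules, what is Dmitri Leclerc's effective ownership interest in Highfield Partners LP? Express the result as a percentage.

31.2%

By spousal attribution (R3), Dmitri Leclerc is treated as also owning Keanu Novak's interest in Ironwood Realty LP, giving 69% + 31% = 100%.
By spousal attribution (R3), Dmitri Leclerc is treated as also owning Keanu Novak's interest in Quarry Industries Corp, giving 41% + 24% = 65%.
Chain via Ironwood Realty LP (R2): 100% × 13% = 13% of Highfield Partners LP.
Chain via Quarry Industries Corp. (R2): 65% × 28% = 18.2% of Highfield Partners LP.
Aggregating (R1): 13% + 18.2% = 31.2%.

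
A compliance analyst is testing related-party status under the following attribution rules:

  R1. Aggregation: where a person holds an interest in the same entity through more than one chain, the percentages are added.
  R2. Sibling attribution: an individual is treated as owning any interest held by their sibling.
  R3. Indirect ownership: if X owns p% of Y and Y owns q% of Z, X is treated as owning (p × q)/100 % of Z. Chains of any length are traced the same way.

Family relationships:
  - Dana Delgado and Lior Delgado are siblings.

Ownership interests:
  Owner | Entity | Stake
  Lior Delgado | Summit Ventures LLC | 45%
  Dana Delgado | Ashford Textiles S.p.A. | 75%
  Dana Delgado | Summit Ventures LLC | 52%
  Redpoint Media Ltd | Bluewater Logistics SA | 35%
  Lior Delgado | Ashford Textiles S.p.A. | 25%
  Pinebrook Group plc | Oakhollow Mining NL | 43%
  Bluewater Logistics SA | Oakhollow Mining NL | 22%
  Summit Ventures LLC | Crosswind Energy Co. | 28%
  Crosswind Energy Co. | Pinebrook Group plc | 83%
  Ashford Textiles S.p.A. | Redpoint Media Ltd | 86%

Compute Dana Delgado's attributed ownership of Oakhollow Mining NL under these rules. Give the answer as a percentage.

16.315404%

By sibling attribution (R2), Dana Delgado is treated as also owning Lior Delgado's interest in Summit Ventures LLC, giving 52% + 45% = 97%.
By sibling attribution (R2), Dana Delgado is treated as also owning Lior Delgado's interest in Ashford Textiles S.p.A, giving 75% + 25% = 100%.
Chain via Summit Ventures LLC → Crosswind Energy Co. → Pinebrook Group plc (R3): 97% × 28% × 83% × 43% = 9.693404% of Oakhollow Mining NL.
Chain via Ashford Textiles S.p.A. → Redpoint Media Ltd → Bluewater Logistics SA (R3): 100% × 86% × 35% × 22% = 6.622% of Oakhollow Mining NL.
Aggregating (R1): 9.693404% + 6.622% = 16.315404%.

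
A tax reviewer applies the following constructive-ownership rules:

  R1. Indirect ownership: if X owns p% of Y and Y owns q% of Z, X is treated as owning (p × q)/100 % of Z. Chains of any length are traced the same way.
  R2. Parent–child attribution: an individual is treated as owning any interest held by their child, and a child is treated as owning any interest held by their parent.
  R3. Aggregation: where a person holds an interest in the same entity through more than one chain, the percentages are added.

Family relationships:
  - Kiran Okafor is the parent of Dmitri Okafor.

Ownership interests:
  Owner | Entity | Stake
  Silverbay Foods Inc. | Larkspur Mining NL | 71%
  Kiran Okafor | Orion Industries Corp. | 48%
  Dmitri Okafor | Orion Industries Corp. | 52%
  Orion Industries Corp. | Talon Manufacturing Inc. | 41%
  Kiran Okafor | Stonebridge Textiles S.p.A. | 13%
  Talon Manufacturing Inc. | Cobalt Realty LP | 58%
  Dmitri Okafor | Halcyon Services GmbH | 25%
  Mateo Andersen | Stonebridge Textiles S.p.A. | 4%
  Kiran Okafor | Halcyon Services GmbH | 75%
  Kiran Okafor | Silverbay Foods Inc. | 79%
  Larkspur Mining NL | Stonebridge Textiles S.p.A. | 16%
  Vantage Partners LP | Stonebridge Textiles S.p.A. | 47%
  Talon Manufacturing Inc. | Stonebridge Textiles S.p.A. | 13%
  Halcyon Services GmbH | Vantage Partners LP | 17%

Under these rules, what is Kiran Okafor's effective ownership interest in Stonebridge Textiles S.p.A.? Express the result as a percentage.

By parent–child attribution (R2), Kiran Okafor is treated as also owning Dmitri Okafor's interest in Orion Industries Corp, giving 48% + 52% = 100%.
By parent–child attribution (R2), Kiran Okafor is treated as also owning Dmitri Okafor's interest in Halcyon Services GmbH, giving 75% + 25% = 100%.
Chain via Silverbay Foods Inc. → Larkspur Mining NL (R1): 79% × 71% × 16% = 8.9744% of Stonebridge Textiles S.p.A.
Chain via Orion Industries Corp. → Talon Manufacturing Inc. (R1): 100% × 41% × 13% = 5.33% of Stonebridge Textiles S.p.A.
Chain via Halcyon Services GmbH → Vantage Partners LP (R1): 100% × 17% × 47% = 7.99% of Stonebridge Textiles S.p.A.
Direct interest in Stonebridge Textiles S.p.A: 13%.
Aggregating (R3): 8.9744% + 5.33% + 7.99% + 13% = 35.2944%.

35.2944%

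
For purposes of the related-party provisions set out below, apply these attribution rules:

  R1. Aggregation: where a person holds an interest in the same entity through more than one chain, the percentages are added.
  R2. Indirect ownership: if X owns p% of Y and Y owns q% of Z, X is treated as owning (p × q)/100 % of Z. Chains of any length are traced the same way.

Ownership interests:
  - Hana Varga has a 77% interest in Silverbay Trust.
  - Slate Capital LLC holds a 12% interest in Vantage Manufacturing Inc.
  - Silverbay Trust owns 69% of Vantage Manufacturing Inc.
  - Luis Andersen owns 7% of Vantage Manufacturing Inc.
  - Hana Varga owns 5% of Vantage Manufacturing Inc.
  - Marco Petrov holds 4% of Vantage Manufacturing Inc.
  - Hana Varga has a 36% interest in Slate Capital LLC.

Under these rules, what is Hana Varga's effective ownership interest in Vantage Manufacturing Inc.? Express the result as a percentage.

Chain via Silverbay Trust (R2): 77% × 69% = 53.13% of Vantage Manufacturing Inc.
Chain via Slate Capital LLC (R2): 36% × 12% = 4.32% of Vantage Manufacturing Inc.
Direct interest in Vantage Manufacturing Inc: 5%.
Aggregating (R1): 53.13% + 4.32% + 5% = 62.45%.

62.45%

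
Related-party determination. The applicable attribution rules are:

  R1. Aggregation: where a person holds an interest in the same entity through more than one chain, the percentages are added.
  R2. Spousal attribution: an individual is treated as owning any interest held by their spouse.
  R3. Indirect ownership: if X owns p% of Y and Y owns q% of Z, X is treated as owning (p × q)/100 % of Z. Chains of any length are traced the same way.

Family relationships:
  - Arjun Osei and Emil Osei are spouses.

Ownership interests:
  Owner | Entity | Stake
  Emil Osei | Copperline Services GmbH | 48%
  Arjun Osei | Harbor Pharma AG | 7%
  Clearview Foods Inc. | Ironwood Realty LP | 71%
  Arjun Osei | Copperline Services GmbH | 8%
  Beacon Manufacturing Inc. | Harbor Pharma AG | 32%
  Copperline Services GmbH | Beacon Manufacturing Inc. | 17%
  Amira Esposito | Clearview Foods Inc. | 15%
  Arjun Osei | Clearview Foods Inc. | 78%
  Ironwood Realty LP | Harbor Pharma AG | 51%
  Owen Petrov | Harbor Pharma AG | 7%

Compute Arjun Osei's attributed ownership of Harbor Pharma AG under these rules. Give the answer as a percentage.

By spousal attribution (R2), Arjun Osei is treated as also owning Emil Osei's interest in Copperline Services GmbH, giving 8% + 48% = 56%.
Chain via Copperline Services GmbH → Beacon Manufacturing Inc. (R3): 56% × 17% × 32% = 3.0464% of Harbor Pharma AG.
Chain via Clearview Foods Inc. → Ironwood Realty LP (R3): 78% × 71% × 51% = 28.2438% of Harbor Pharma AG.
Direct interest in Harbor Pharma AG: 7%.
Aggregating (R1): 3.0464% + 28.2438% + 7% = 38.2902%.

38.2902%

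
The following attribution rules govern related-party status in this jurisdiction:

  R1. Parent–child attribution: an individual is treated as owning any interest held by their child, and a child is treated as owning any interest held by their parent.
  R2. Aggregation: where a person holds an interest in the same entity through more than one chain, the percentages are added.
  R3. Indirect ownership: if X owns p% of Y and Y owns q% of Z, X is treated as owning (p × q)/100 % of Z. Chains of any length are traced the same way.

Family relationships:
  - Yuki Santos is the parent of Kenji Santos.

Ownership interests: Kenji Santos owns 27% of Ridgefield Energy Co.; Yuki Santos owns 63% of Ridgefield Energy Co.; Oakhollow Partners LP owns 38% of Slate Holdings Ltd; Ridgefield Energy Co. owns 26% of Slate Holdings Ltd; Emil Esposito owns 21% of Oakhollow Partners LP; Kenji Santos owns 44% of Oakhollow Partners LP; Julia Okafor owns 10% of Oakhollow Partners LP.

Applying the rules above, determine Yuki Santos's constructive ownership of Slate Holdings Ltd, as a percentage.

40.12%

By parent–child attribution (R1), Yuki Santos is treated as also owning Kenji Santos's interest in Ridgefield Energy Co, giving 63% + 27% = 90%.
By parent–child attribution (R1), Yuki Santos is treated as owning Kenji Santos's 44% interest in Oakhollow Partners LP.
Chain via Ridgefield Energy Co. (R3): 90% × 26% = 23.4% of Slate Holdings Ltd.
Chain via Oakhollow Partners LP (R3): 44% × 38% = 16.72% of Slate Holdings Ltd.
Aggregating (R2): 23.4% + 16.72% = 40.12%.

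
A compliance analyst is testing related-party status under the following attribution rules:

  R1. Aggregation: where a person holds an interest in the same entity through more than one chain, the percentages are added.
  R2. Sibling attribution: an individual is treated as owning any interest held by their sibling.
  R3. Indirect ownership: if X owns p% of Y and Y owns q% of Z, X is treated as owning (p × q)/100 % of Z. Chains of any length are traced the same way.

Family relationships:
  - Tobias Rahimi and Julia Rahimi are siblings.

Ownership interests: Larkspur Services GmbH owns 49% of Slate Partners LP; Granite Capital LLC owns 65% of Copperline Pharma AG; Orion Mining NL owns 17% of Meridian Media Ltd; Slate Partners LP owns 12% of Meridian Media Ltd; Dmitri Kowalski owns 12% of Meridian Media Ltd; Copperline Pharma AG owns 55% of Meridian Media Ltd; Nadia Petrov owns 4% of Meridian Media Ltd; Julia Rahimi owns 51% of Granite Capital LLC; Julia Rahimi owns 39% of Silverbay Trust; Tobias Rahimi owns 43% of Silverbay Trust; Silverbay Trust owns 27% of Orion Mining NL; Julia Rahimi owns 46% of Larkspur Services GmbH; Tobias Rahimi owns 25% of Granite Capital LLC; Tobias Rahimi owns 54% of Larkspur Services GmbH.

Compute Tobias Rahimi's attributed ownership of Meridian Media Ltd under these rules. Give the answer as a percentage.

36.8138%

By sibling attribution (R2), Tobias Rahimi is treated as also owning Julia Rahimi's interest in Granite Capital LLC, giving 25% + 51% = 76%.
By sibling attribution (R2), Tobias Rahimi is treated as also owning Julia Rahimi's interest in Silverbay Trust, giving 43% + 39% = 82%.
By sibling attribution (R2), Tobias Rahimi is treated as also owning Julia Rahimi's interest in Larkspur Services GmbH, giving 54% + 46% = 100%.
Chain via Granite Capital LLC → Copperline Pharma AG (R3): 76% × 65% × 55% = 27.17% of Meridian Media Ltd.
Chain via Silverbay Trust → Orion Mining NL (R3): 82% × 27% × 17% = 3.7638% of Meridian Media Ltd.
Chain via Larkspur Services GmbH → Slate Partners LP (R3): 100% × 49% × 12% = 5.88% of Meridian Media Ltd.
Aggregating (R1): 27.17% + 3.7638% + 5.88% = 36.8138%.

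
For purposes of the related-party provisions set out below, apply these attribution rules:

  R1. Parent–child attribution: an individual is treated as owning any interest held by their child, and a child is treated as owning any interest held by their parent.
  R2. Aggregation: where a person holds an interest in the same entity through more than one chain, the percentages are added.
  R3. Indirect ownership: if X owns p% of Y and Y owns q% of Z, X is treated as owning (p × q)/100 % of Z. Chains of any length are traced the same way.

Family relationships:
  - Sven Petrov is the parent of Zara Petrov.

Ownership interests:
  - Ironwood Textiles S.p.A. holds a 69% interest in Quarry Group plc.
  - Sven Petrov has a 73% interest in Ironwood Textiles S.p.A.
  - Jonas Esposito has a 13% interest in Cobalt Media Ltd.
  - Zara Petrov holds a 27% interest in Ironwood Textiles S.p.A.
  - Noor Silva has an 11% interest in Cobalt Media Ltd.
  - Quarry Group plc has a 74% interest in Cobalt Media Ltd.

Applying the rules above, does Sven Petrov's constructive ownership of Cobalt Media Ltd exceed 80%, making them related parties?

No

By parent–child attribution (R1), Sven Petrov is treated as also owning Zara Petrov's interest in Ironwood Textiles S.p.A, giving 73% + 27% = 100%.
Chain via Ironwood Textiles S.p.A. → Quarry Group plc (R3): 100% × 69% × 74% = 51.06% of Cobalt Media Ltd.
51.06% does not exceed the 80% threshold, so Sven is not a related party to Cobalt Media Ltd.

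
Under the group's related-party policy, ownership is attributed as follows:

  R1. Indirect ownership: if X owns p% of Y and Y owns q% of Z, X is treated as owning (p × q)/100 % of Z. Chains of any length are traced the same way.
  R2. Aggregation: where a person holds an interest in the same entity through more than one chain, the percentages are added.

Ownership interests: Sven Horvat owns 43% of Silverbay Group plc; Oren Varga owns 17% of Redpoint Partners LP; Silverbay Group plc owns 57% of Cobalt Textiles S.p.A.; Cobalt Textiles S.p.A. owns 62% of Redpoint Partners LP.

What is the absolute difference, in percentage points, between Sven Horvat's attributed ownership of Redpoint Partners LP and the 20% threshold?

4.8038

Chain via Silverbay Group plc → Cobalt Textiles S.p.A. (R1): 43% × 57% × 62% = 15.1962% of Redpoint Partners LP.
15.1962% falls short of the 20% threshold by 4.8038 percentage points.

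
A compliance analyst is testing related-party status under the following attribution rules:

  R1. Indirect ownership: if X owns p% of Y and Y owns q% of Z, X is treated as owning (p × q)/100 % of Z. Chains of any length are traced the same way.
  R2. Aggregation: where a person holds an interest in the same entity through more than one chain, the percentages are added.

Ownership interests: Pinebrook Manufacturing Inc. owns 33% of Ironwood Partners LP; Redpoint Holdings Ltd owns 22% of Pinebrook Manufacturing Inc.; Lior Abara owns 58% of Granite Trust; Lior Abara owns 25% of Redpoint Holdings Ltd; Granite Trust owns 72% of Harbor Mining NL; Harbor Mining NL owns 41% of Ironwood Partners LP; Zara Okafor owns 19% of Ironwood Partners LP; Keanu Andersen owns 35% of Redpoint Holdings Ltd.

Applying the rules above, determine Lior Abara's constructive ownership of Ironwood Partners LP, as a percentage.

18.9366%

Chain via Redpoint Holdings Ltd → Pinebrook Manufacturing Inc. (R1): 25% × 22% × 33% = 1.815% of Ironwood Partners LP.
Chain via Granite Trust → Harbor Mining NL (R1): 58% × 72% × 41% = 17.1216% of Ironwood Partners LP.
Aggregating (R2): 1.815% + 17.1216% = 18.9366%.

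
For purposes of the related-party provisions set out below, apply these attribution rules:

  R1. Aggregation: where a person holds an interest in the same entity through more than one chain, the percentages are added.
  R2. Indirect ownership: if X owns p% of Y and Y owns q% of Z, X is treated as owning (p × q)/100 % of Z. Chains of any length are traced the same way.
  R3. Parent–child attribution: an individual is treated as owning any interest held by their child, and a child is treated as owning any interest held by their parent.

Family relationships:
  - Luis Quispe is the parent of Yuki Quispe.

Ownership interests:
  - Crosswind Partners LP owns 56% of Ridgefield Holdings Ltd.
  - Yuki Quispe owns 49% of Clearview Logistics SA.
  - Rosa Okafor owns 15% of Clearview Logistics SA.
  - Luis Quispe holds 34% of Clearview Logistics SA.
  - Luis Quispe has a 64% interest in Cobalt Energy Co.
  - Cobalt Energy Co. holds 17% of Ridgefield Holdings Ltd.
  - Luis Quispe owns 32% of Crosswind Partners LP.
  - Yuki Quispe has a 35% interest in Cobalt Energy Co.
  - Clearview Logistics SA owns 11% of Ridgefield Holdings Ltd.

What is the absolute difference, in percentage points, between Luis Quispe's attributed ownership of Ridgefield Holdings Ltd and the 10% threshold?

33.88

By parent–child attribution (R3), Luis Quispe is treated as also owning Yuki Quispe's interest in Cobalt Energy Co, giving 64% + 35% = 99%.
By parent–child attribution (R3), Luis Quispe is treated as also owning Yuki Quispe's interest in Clearview Logistics SA, giving 34% + 49% = 83%.
Chain via Cobalt Energy Co. (R2): 99% × 17% = 16.83% of Ridgefield Holdings Ltd.
Chain via Clearview Logistics SA (R2): 83% × 11% = 9.13% of Ridgefield Holdings Ltd.
Chain via Crosswind Partners LP (R2): 32% × 56% = 17.92% of Ridgefield Holdings Ltd.
Aggregating (R1): 16.83% + 9.13% + 17.92% = 43.88%.
43.88% exceeds the 10% threshold by 33.88 percentage points.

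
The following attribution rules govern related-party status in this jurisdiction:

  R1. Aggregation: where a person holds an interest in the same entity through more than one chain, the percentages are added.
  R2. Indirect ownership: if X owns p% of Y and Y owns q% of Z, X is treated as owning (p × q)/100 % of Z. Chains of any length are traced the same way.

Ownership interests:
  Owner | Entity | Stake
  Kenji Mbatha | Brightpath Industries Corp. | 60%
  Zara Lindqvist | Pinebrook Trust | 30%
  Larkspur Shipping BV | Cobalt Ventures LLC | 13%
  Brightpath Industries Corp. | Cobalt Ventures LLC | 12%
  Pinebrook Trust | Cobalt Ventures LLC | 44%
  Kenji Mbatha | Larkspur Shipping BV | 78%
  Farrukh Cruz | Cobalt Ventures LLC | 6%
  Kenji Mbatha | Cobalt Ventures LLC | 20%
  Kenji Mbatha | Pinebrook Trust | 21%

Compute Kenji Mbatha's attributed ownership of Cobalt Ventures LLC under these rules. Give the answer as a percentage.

Chain via Brightpath Industries Corp. (R2): 60% × 12% = 7.2% of Cobalt Ventures LLC.
Chain via Larkspur Shipping BV (R2): 78% × 13% = 10.14% of Cobalt Ventures LLC.
Chain via Pinebrook Trust (R2): 21% × 44% = 9.24% of Cobalt Ventures LLC.
Direct interest in Cobalt Ventures LLC: 20%.
Aggregating (R1): 7.2% + 10.14% + 9.24% + 20% = 46.58%.

46.58%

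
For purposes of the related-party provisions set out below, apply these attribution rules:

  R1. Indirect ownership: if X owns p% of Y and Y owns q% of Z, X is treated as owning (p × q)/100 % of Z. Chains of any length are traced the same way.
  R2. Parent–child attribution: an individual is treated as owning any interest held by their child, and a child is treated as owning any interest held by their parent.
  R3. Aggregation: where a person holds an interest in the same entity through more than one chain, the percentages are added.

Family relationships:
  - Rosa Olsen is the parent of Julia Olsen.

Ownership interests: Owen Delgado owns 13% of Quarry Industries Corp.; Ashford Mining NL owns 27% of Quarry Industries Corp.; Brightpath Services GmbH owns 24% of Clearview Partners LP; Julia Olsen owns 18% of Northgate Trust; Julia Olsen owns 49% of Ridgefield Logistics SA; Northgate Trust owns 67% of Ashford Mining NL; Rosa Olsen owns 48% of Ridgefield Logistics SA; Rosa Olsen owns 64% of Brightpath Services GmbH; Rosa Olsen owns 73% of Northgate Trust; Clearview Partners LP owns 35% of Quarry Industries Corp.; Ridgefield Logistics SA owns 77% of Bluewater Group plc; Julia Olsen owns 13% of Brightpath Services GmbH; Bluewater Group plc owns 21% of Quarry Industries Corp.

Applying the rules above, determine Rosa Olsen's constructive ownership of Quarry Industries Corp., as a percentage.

38.6148%

By parent–child attribution (R2), Rosa Olsen is treated as also owning Julia Olsen's interest in Ridgefield Logistics SA, giving 48% + 49% = 97%.
By parent–child attribution (R2), Rosa Olsen is treated as also owning Julia Olsen's interest in Northgate Trust, giving 73% + 18% = 91%.
By parent–child attribution (R2), Rosa Olsen is treated as also owning Julia Olsen's interest in Brightpath Services GmbH, giving 64% + 13% = 77%.
Chain via Ridgefield Logistics SA → Bluewater Group plc (R1): 97% × 77% × 21% = 15.6849% of Quarry Industries Corp.
Chain via Northgate Trust → Ashford Mining NL (R1): 91% × 67% × 27% = 16.4619% of Quarry Industries Corp.
Chain via Brightpath Services GmbH → Clearview Partners LP (R1): 77% × 24% × 35% = 6.468% of Quarry Industries Corp.
Aggregating (R3): 15.6849% + 16.4619% + 6.468% = 38.6148%.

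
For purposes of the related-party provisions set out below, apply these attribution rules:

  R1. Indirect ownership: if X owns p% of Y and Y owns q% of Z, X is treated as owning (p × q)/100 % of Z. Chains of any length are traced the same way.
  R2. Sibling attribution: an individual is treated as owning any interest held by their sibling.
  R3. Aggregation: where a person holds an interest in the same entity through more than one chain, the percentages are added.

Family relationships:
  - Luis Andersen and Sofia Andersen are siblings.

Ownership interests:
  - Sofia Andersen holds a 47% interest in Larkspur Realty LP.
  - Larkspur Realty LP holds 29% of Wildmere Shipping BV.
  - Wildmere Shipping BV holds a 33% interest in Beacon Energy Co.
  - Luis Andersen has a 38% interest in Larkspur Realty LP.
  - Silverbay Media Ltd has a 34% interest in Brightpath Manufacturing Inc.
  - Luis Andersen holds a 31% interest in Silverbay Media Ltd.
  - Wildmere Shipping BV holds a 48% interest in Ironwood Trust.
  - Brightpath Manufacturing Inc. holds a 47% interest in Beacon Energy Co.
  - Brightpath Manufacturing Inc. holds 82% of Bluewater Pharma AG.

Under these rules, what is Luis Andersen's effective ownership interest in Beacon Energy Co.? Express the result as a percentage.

13.0883%

By sibling attribution (R2), Luis Andersen is treated as also owning Sofia Andersen's interest in Larkspur Realty LP, giving 38% + 47% = 85%.
Chain via Larkspur Realty LP → Wildmere Shipping BV (R1): 85% × 29% × 33% = 8.1345% of Beacon Energy Co.
Chain via Silverbay Media Ltd → Brightpath Manufacturing Inc. (R1): 31% × 34% × 47% = 4.9538% of Beacon Energy Co.
Aggregating (R3): 8.1345% + 4.9538% = 13.0883%.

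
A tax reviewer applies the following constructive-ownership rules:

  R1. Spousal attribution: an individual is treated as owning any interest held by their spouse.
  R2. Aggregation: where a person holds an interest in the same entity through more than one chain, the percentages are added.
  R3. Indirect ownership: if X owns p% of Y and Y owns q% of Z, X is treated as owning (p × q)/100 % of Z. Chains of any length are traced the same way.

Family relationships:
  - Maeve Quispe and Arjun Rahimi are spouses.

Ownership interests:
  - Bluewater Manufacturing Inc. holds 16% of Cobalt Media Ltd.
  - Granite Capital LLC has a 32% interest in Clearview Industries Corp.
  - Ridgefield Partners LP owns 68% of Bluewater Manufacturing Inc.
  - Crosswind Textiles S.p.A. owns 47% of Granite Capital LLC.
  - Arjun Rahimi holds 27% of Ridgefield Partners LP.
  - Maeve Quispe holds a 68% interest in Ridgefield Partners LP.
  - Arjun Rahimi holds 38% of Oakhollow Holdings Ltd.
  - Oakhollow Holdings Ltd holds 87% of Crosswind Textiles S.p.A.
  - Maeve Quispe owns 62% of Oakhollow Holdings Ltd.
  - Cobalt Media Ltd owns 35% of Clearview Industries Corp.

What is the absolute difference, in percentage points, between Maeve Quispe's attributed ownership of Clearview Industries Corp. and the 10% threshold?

6.7024

By spousal attribution (R1), Maeve Quispe is treated as also owning Arjun Rahimi's interest in Ridgefield Partners LP, giving 68% + 27% = 95%.
By spousal attribution (R1), Maeve Quispe is treated as also owning Arjun Rahimi's interest in Oakhollow Holdings Ltd, giving 62% + 38% = 100%.
Chain via Ridgefield Partners LP → Bluewater Manufacturing Inc. → Cobalt Media Ltd (R3): 95% × 68% × 16% × 35% = 3.6176% of Clearview Industries Corp.
Chain via Oakhollow Holdings Ltd → Crosswind Textiles S.p.A. → Granite Capital LLC (R3): 100% × 87% × 47% × 32% = 13.0848% of Clearview Industries Corp.
Aggregating (R2): 3.6176% + 13.0848% = 16.7024%.
16.7024% exceeds the 10% threshold by 6.7024 percentage points.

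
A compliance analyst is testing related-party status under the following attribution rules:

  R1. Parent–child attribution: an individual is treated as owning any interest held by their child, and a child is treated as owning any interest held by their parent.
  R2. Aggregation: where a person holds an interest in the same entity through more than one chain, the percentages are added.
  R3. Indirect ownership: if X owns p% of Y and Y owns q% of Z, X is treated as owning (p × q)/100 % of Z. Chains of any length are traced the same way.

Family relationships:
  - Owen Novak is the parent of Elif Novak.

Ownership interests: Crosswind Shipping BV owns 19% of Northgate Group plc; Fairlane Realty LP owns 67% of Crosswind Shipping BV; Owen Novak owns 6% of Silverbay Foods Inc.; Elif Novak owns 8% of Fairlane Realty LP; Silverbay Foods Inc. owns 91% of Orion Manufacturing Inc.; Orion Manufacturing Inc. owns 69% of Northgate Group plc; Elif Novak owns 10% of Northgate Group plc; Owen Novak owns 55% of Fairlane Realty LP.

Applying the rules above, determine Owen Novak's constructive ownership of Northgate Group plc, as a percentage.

By parent–child attribution (R1), Owen Novak is treated as also owning Elif Novak's interest in Fairlane Realty LP, giving 55% + 8% = 63%.
By parent–child attribution (R1), Owen Novak is treated as owning Elif Novak's 10% interest in Northgate Group plc.
Chain via Silverbay Foods Inc. → Orion Manufacturing Inc. (R3): 6% × 91% × 69% = 3.7674% of Northgate Group plc.
Chain via Fairlane Realty LP → Crosswind Shipping BV (R3): 63% × 67% × 19% = 8.0199% of Northgate Group plc.
Direct interest in Northgate Group plc: 10%.
Aggregating (R2): 3.7674% + 8.0199% + 10% = 21.7873%.

21.7873%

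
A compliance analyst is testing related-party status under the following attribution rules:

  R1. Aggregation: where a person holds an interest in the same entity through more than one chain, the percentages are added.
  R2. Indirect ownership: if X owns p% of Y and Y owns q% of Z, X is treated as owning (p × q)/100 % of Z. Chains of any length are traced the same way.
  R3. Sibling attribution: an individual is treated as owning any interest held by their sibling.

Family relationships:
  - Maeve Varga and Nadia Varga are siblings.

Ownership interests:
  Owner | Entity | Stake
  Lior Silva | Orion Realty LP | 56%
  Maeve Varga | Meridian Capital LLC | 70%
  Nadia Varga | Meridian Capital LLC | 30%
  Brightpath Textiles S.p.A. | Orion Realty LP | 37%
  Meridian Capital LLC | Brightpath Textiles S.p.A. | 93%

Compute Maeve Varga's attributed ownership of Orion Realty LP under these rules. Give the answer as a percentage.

By sibling attribution (R3), Maeve Varga is treated as also owning Nadia Varga's interest in Meridian Capital LLC, giving 70% + 30% = 100%.
Chain via Meridian Capital LLC → Brightpath Textiles S.p.A. (R2): 100% × 93% × 37% = 34.41% of Orion Realty LP.

34.41%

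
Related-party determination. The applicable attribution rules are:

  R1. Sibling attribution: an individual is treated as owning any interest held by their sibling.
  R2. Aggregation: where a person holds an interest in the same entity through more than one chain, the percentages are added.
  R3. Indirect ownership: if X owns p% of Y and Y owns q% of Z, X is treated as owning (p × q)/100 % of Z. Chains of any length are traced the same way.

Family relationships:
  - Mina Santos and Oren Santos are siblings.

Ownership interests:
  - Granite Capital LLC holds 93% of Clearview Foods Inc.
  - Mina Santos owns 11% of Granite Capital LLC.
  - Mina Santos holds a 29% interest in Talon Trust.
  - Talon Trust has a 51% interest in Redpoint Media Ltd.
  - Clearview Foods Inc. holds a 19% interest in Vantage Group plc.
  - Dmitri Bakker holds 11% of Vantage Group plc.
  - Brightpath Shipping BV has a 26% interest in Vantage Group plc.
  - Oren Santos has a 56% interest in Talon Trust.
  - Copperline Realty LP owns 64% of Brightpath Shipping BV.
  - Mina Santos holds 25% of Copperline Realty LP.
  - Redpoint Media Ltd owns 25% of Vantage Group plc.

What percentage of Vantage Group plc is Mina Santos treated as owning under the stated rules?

16.9412%

By sibling attribution (R1), Mina Santos is treated as also owning Oren Santos's interest in Talon Trust, giving 29% + 56% = 85%.
Chain via Copperline Realty LP → Brightpath Shipping BV (R3): 25% × 64% × 26% = 4.16% of Vantage Group plc.
Chain via Talon Trust → Redpoint Media Ltd (R3): 85% × 51% × 25% = 10.8375% of Vantage Group plc.
Chain via Granite Capital LLC → Clearview Foods Inc. (R3): 11% × 93% × 19% = 1.9437% of Vantage Group plc.
Aggregating (R2): 4.16% + 10.8375% + 1.9437% = 16.9412%.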